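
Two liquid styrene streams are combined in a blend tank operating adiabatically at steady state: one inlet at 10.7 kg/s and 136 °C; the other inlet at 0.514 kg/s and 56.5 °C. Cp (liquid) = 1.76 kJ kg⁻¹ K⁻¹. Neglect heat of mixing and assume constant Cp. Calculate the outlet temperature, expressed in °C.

T_out = 132 °C

No heat crosses the boundary, so H_out = H_in.
Σ ṁᵢCp,ᵢTᵢ = 10.7×1.76×136 + 0.514×1.76×56.5 = 2612.3
Σ ṁᵢCp,ᵢ = 10.7×1.76 + 0.514×1.76 = 19.737
T_out = 2612.3 / 19.737 = 132.36 °C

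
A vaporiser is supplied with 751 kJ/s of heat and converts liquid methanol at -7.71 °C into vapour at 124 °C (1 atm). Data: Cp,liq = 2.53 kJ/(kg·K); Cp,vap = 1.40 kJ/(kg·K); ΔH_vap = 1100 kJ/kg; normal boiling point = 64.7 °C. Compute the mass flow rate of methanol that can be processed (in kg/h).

Δh = 2.53×(64.7−-7.71) + 1100 + 1.40×(124−64.7) = 1366.2 kJ/kg
Q = 751 kJ/s = 751 kJ/s = 2.7036e+06 kJ/h
ṁ = Q/Δh = 2.7036e+06 / 1366.2 = 1978.9 kg/h

ṁ = 1980 kg/h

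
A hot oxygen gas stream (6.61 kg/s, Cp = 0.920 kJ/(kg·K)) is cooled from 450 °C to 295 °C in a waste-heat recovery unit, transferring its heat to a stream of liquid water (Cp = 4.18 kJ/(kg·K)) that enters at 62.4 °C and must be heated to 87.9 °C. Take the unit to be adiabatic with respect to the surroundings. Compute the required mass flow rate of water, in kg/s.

Heat released by hot stream: Q = 6.61 × 0.920 × (450 − 295) = 942.59 kJ/s
Energy balance on cold side (adiabatic exchanger): Q = ṁ_c·Cp_c·(T_c,out − T_c,in)
ṁ_c = 942.59 / [4.18 × (87.9 − 62.4)] = 8.8431 kg/s

ṁ_c = 8.84 kg/s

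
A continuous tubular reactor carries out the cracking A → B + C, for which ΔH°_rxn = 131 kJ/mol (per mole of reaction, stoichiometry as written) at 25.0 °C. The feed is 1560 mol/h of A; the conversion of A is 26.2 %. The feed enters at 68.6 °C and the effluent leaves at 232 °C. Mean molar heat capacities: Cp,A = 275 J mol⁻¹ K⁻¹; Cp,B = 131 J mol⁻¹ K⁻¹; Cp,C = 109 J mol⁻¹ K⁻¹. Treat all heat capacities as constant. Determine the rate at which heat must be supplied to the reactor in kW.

Q_in = 33.5 kW

Extent of reaction ξ = 0.262 × 1560 = 408.72 mol/h
Reaction term: ξ·ΔH°_rxn = 408.72 × 131 = 53542 kJ/h
Sensible, feed 68.6→25 °C: -18704 kJ/h
Outlet flows (mol/h): A 1151.3, B 408.72, C 408.72
Sensible, products 25→232 °C: 85842 kJ/h
Q = ΔH = 120680 kJ/h = 33.522 kW
Heat supplied = 33.522 kW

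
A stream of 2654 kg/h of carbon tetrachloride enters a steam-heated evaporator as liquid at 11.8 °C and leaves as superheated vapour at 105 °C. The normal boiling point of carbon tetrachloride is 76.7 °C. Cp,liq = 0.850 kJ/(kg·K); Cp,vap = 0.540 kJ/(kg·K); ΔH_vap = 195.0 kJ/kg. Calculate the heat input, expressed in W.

Q = 196000 W

liquid 11.8→76.7 °C: 55.165 kJ/kg
vaporisation at 76.7 °C: 195 kJ/kg
vapour 76.7→105 °C: 15.282 kJ/kg
Δh = 55.165 + 195 + 15.282 = 265.45 kJ/kg
Q = ṁ·Δh = 2654 kg/h × 265.45 kJ/kg = 704500 kJ/h
|Q| = 195.69 kW = 195690 W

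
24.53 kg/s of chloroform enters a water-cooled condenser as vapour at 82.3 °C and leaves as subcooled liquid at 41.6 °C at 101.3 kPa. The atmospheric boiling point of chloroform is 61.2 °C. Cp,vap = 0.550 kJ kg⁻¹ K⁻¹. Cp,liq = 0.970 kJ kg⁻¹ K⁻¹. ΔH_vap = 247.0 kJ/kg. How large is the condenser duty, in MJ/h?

vapour 82.3→61.2 °C: -11.605 kJ/kg
condensation at 61.2 °C: -247 kJ/kg
liquid 61.2→41.6 °C: -19.012 kJ/kg
Δh = -11.605 + -247 + -19.012 = -277.62 kJ/kg
Q = ṁ·Δh = 24.53 kg/s × -277.62 kJ/kg = -6809.9 kJ/s
|Q| = 6809.9 kW = 24516 MJ/h

Q_c = 24500 MJ/h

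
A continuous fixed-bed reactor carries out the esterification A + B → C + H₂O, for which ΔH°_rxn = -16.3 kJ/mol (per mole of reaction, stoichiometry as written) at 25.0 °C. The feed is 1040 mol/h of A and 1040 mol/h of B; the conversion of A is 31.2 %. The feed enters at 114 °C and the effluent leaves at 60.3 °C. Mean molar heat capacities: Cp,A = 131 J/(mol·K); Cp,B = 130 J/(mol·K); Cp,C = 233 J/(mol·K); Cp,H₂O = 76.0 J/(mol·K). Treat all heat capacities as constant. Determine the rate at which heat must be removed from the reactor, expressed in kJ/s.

Extent of reaction ξ = 0.312 × 1040 = 324.48 mol/h
Reaction term: ξ·ΔH°_rxn = 324.48 × -16.3 = -5289 kJ/h
Sensible, feed 114→25 °C: -24158 kJ/h
Outlet flows (mol/h): A 715.52, B 715.52, C 324.48, H₂O 324.48
Sensible, products 25→60.3 °C: 10132 kJ/h
Q = ΔH = -19316 kJ/h = -5.3654 kW
Heat removed = 5.3654 kJ/s

Q_out = 5.37 kJ/s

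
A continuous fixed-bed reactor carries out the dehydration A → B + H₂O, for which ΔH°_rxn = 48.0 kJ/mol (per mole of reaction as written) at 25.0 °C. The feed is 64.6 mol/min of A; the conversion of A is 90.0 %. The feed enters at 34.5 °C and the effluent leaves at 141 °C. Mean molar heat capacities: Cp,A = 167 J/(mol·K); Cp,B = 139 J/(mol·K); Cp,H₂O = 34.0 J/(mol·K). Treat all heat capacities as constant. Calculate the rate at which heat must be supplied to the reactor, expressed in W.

Extent of reaction ξ = 0.900 × 64.6 = 58.14 mol/min
Reaction term: ξ·ΔH°_rxn = 58.14 × 48.0 = 2790.7 kJ/min
Sensible, feed 34.5→25 °C: -102.49 kJ/min
Outlet flows (mol/min): A 6.46, B 58.14, H₂O 58.14
Sensible, products 25→141 °C: 1291.9 kJ/min
Q = ΔH = 3980.1 kJ/min = 66.335 kW
Heat supplied = 66335 W

Q_in = 66300 W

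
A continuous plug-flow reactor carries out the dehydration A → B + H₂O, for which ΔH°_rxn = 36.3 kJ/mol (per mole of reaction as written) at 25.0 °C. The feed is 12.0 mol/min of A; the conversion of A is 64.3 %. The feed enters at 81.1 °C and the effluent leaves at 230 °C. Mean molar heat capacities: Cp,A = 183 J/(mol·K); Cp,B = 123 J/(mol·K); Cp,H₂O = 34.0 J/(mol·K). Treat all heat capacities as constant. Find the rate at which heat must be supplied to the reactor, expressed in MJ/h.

Extent of reaction ξ = 0.643 × 12.0 = 7.716 mol/min
Reaction term: ξ·ΔH°_rxn = 7.716 × 36.3 = 280.09 kJ/min
Sensible, feed 81.1→25 °C: -123.2 kJ/min
Outlet flows (mol/min): A 4.284, B 7.716, H₂O 7.716
Sensible, products 25→230 °C: 409.05 kJ/min
Q = ΔH = 565.95 kJ/min = 9.4325 kW
Heat supplied = 33.957 MJ/h

Q_in = 34.0 MJ/h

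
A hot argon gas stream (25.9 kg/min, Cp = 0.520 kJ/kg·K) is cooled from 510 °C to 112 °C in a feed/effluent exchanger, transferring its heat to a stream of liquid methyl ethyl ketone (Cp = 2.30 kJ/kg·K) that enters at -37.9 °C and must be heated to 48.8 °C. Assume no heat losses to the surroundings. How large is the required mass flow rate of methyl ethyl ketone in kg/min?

Heat released by hot stream: Q = 25.9 × 0.520 × (510 − 112) = 5360.3 kJ/min
Energy balance on cold side (adiabatic exchanger): Q = ṁ_c·Cp_c·(T_c,out − T_c,in)
ṁ_c = 5360.3 / [2.30 × (48.8 − -37.9)] = 26.881 kg/min

ṁ_c = 26.9 kg/min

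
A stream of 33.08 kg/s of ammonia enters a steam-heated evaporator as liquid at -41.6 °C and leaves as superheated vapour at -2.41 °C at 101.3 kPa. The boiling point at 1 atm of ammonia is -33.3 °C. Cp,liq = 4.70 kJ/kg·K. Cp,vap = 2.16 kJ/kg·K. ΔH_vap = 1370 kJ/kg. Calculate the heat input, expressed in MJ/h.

Q = 176000 MJ/h

liquid -41.6→-33.3 °C: 39.01 kJ/kg
vaporisation at -33.3 °C: 1370 kJ/kg
vapour -33.3→-2.41 °C: 66.722 kJ/kg
Δh = 39.01 + 1370 + 66.722 = 1475.7 kJ/kg
Q = ṁ·Δh = 33.08 kg/s × 1475.7 kJ/kg = 48817 kJ/s
|Q| = 48817 kW = 175740 MJ/h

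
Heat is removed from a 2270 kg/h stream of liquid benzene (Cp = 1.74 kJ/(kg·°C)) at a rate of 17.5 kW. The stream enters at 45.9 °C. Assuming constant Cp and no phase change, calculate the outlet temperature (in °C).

Q = 17.5 kW = 63000 kJ/h
ΔT = Q/(ṁ·Cp) = 63000/(2270×1.74) = 15.95 K
T_out = 45.9 − 15.95 = 29.95 °C

T_out = 29.9 °C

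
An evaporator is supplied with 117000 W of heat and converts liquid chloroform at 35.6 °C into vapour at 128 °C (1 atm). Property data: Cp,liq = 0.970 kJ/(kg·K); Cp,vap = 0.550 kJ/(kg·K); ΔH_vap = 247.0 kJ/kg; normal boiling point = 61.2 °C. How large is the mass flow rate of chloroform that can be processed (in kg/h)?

ṁ = 1360 kg/h

Δh = 0.970×(61.2−35.6) + 247.0 + 0.550×(128−61.2) = 308.57 kJ/kg
Q = 117000 W = 117 kJ/s = 421200 kJ/h
ṁ = Q/Δh = 421200 / 308.57 = 1365 kg/h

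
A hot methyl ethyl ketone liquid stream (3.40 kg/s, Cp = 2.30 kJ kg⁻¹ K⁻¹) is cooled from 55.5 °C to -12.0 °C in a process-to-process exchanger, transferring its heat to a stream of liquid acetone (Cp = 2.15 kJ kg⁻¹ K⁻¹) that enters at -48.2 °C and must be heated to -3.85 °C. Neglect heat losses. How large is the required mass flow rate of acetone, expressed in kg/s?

ṁ_c = 5.54 kg/s

Heat released by hot stream: Q = 3.40 × 2.30 × (55.5 − -12.0) = 527.85 kJ/s
Energy balance on cold side (adiabatic exchanger): Q = ṁ_c·Cp_c·(T_c,out − T_c,in)
ṁ_c = 527.85 / [2.15 × (-3.85 − -48.2)] = 5.5358 kg/s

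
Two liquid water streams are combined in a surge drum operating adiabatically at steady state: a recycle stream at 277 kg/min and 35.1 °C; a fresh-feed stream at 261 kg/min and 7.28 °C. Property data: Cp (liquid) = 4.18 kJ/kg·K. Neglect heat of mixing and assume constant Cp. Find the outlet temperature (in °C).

Adiabatic, steady state ⇒ Σ ṁᵢCp,ᵢ(T_out − Tᵢ) = 0
Σ ṁᵢCp,ᵢTᵢ = 277×4.18×35.1 + 261×4.18×7.28 = 48583
Σ ṁᵢCp,ᵢ = 277×4.18 + 261×4.18 = 2248.8
T_out = 48583 / 2248.8 = 21.604 °C

T_out = 21.6 °C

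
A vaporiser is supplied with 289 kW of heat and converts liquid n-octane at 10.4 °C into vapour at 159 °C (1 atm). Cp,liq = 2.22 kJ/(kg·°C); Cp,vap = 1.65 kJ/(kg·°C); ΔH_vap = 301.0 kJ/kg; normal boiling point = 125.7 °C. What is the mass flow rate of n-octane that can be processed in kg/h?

ṁ = 1700 kg/h

Δh = 2.22×(125.7−10.4) + 301.0 + 1.65×(159−125.7) = 611.91 kJ/kg
Q = 289 kW = 289 kJ/s = 1.0404e+06 kJ/h
ṁ = Q/Δh = 1.0404e+06 / 611.91 = 1700.2 kg/h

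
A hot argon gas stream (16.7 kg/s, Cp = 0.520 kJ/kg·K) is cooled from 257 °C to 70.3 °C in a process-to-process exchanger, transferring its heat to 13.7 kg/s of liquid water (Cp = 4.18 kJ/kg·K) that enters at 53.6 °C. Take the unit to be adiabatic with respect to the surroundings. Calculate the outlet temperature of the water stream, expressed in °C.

T_c,out = 81.9 °C

Heat released by hot stream: Q = 16.7 × 0.520 × (257 − 70.3) = 1621.3 kJ/s
Energy balance on cold side (adiabatic exchanger): Q = ṁ_c·Cp_c·(T_c,out − T_c,in)
T_c,out = 53.6 + 1621.3/(13.7 × 4.18) = 81.912 °C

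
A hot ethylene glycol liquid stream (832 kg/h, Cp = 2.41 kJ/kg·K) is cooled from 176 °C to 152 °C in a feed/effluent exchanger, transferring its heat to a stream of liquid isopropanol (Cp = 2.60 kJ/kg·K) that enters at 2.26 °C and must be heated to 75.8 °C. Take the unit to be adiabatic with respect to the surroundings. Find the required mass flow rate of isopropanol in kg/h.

ṁ_c = 252 kg/h

Heat released by hot stream: Q = 832 × 2.41 × (176 − 152) = 48123 kJ/h
Energy balance on cold side (adiabatic exchanger): Q = ṁ_c·Cp_c·(T_c,out − T_c,in)
ṁ_c = 48123 / [2.60 × (75.8 − 2.26)] = 251.68 kg/h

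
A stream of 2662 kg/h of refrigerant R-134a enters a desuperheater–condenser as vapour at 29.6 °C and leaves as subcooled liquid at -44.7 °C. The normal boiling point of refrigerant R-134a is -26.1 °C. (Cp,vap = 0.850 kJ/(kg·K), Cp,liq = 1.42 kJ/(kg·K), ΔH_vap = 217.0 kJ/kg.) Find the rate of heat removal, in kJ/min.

vapour 29.6→-26.1 °C: -47.345 kJ/kg
condensation at -26.1 °C: -217 kJ/kg
liquid -26.1→-44.7 °C: -26.412 kJ/kg
Δh = -47.345 + -217 + -26.412 = -290.76 kJ/kg
Q = ṁ·Δh = 2662 kg/h × -290.76 kJ/kg = -774000 kJ/h
|Q| = 215 kW = 12900 kJ/min

Q_c = 12900 kJ/min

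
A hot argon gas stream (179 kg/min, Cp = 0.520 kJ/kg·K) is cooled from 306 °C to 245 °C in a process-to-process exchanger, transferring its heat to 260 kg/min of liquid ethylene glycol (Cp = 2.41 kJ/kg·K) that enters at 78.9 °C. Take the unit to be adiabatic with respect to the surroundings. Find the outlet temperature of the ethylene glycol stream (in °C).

T_c,out = 88.0 °C

Heat released by hot stream: Q = 179 × 0.520 × (306 − 245) = 5677.9 kJ/min
Energy balance on cold side (adiabatic exchanger): Q = ṁ_c·Cp_c·(T_c,out − T_c,in)
T_c,out = 78.9 + 5677.9/(260 × 2.41) = 87.961 °C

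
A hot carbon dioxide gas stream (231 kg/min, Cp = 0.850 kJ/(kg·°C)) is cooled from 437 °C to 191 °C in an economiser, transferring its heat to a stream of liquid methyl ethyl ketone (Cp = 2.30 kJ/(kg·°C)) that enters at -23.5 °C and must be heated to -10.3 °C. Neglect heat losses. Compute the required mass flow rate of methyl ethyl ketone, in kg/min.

Heat released by hot stream: Q = 231 × 0.850 × (437 − 191) = 48302 kJ/min
Energy balance on cold side (adiabatic exchanger): Q = ṁ_c·Cp_c·(T_c,out − T_c,in)
ṁ_c = 48302 / [2.30 × (-10.3 − -23.5)] = 1591 kg/min

ṁ_c = 1590 kg/min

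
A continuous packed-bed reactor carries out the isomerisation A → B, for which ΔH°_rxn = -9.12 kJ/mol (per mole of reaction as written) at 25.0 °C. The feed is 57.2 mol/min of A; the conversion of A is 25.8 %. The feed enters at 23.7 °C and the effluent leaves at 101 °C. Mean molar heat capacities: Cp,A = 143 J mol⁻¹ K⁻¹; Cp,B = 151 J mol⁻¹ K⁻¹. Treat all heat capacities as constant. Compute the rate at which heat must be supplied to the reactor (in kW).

Q_in = 8.44 kW

Extent of reaction ξ = 0.258 × 57.2 = 14.758 mol/min
Reaction term: ξ·ΔH°_rxn = 14.758 × -9.12 = -134.59 kJ/min
Sensible, feed 23.7→25 °C: 10.633 kJ/min
Outlet flows (mol/min): A 42.442, B 14.758
Sensible, products 25→101 °C: 630.62 kJ/min
Q = ΔH = 506.67 kJ/min = 8.4444 kW
Heat supplied = 8.4444 kW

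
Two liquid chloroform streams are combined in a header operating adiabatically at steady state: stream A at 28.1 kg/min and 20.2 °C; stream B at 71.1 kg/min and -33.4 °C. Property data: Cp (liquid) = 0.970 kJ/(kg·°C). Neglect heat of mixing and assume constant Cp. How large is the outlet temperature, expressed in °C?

T_out = -18.2 °C

Energy balance with Q = 0: Σ ṁᵢCp,ᵢ(T_out − Tᵢ) = 0
T_out = Σ ṁᵢCp,ᵢTᵢ / Σ ṁᵢCp,ᵢ
      = -1752.9 / 96.224 = -18.217 °C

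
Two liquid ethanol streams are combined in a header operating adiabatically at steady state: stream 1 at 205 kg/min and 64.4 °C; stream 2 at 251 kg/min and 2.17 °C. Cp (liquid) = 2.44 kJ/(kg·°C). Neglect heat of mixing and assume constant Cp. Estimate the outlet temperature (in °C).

T_out = 30.1 °C

No heat crosses the boundary, so H_out = H_in.
T_out = Σ ṁᵢCp,ᵢTᵢ / Σ ṁᵢCp,ᵢ
      = 33542 / 1112.6 = 30.146 °C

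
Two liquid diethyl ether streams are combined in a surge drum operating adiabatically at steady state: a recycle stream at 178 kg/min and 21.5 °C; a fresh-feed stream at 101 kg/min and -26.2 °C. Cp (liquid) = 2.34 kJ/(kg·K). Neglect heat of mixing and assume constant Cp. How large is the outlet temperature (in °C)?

No heat crosses the boundary, so H_out = H_in.
T_out = Σ ṁᵢCp,ᵢTᵢ / Σ ṁᵢCp,ᵢ
      = 2763.1 / 652.86 = 4.2323 °C

T_out = 4.23 °C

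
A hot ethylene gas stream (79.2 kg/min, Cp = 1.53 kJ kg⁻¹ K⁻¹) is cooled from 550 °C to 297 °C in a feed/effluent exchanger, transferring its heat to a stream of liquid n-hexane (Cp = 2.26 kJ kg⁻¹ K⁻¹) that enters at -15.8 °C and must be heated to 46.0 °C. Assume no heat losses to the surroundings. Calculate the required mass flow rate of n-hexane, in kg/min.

ṁ_c = 220 kg/min

Heat released by hot stream: Q = 79.2 × 1.53 × (550 − 297) = 30658 kJ/min
Energy balance on cold side (adiabatic exchanger): Q = ṁ_c·Cp_c·(T_c,out − T_c,in)
ṁ_c = 30658 / [2.26 × (46.0 − -15.8)] = 219.5 kg/min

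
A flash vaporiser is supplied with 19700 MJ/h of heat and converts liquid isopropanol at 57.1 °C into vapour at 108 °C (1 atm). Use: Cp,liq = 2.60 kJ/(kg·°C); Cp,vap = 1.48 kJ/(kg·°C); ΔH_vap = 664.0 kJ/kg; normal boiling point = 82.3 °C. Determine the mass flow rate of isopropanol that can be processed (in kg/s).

ṁ = 7.13 kg/s

Δh = 2.60×(82.3−57.1) + 664.0 + 1.48×(108−82.3) = 767.56 kJ/kg
Q = 19700 MJ/h = 5472.2 kJ/s = 5472.2 kJ/s
ṁ = Q/Δh = 5472.2 / 767.56 = 7.1294 kg/s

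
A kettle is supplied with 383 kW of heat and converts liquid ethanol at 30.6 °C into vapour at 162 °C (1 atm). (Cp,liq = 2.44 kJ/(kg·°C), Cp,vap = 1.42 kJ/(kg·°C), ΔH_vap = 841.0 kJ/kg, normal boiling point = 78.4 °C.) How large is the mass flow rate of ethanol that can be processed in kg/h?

Δh = 2.44×(78.4−30.6) + 841.0 + 1.42×(162−78.4) = 1076.3 kJ/kg
Q = 383 kW = 383 kJ/s = 1.3788e+06 kJ/h
ṁ = Q/Δh = 1.3788e+06 / 1076.3 = 1281 kg/h

ṁ = 1280 kg/h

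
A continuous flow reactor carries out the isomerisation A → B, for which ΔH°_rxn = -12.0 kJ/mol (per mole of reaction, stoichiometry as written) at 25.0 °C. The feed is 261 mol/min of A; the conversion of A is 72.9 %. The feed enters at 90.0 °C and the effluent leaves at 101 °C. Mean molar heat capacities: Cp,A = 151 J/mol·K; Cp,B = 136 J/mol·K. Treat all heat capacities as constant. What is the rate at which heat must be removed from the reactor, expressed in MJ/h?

Q_out = 124 MJ/h

Extent of reaction ξ = 0.729 × 261 = 190.27 mol/min
Reaction term: ξ·ΔH°_rxn = 190.27 × -12.0 = -2283.2 kJ/min
Sensible, feed 90.0→25 °C: -2561.7 kJ/min
Outlet flows (mol/min): A 70.731, B 190.27
Sensible, products 25→101 °C: 2778.3 kJ/min
Q = ΔH = -2066.6 kJ/min = -34.444 kW
Heat removed = 124 MJ/h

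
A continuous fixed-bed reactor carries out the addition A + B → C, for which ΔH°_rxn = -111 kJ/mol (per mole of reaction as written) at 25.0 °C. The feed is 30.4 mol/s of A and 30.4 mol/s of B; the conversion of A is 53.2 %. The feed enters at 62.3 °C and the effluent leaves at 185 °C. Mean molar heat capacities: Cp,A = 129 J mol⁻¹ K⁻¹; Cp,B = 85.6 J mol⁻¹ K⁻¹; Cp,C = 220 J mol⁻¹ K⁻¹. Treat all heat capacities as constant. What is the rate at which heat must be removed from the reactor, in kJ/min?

Extent of reaction ξ = 0.532 × 30.4 = 16.173 mol/s
Reaction term: ξ·ΔH°_rxn = 16.173 × -111 = -1795.2 kJ/s
Sensible, feed 62.3→25 °C: -243.34 kJ/s
Outlet flows (mol/s): A 14.227, B 14.227, C 16.173
Sensible, products 25→185 °C: 1057.8 kJ/s
Q = ΔH = -980.73 kJ/s = -980.73 kW
Heat removed = 58844 kJ/min

Q_out = 58800 kJ/min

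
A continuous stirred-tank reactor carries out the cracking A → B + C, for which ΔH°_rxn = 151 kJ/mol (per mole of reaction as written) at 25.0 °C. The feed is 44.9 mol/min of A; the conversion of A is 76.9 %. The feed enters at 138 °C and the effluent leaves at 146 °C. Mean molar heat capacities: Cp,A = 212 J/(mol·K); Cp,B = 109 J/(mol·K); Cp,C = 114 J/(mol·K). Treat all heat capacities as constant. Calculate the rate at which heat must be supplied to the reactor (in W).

Extent of reaction ξ = 0.769 × 44.9 = 34.528 mol/min
Reaction term: ξ·ΔH°_rxn = 34.528 × 151 = 5213.7 kJ/min
Sensible, feed 138→25 °C: -1075.6 kJ/min
Outlet flows (mol/min): A 10.372, B 34.528, C 34.528
Sensible, products 25→146 °C: 1197.7 kJ/min
Q = ΔH = 5335.9 kJ/min = 88.931 kW
Heat supplied = 88931 W

Q_in = 88900 W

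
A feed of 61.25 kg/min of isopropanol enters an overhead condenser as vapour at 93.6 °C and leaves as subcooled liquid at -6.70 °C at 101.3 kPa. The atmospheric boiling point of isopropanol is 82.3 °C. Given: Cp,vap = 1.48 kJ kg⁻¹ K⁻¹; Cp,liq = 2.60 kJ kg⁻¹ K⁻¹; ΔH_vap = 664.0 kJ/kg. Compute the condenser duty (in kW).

Q_c = 931 kW

vapour 93.6→82.3 °C: -16.724 kJ/kg
condensation at 82.3 °C: -664 kJ/kg
liquid 82.3→-6.70 °C: -231.4 kJ/kg
Δh = -16.724 + -664 + -231.4 = -912.12 kJ/kg
Q = ṁ·Δh = 61.25 kg/min × -912.12 kJ/kg = -55868 kJ/min
|Q| = 931.13 kW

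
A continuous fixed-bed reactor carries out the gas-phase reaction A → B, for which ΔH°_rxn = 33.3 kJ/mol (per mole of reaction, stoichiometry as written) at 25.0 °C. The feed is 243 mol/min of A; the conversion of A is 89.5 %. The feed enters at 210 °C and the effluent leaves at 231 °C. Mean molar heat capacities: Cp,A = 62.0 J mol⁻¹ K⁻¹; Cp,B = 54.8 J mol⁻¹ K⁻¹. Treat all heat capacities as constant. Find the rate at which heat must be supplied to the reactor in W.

Extent of reaction ξ = 0.895 × 243 = 217.49 mol/min
Reaction term: ξ·ΔH°_rxn = 217.49 × 33.3 = 7242.3 kJ/min
Sensible, feed 210→25 °C: -2787.2 kJ/min
Outlet flows (mol/min): A 25.515, B 217.49
Sensible, products 25→231 °C: 2781 kJ/min
Q = ΔH = 7236.1 kJ/min = 120.6 kW
Heat supplied = 120600 W

Q_in = 121000 W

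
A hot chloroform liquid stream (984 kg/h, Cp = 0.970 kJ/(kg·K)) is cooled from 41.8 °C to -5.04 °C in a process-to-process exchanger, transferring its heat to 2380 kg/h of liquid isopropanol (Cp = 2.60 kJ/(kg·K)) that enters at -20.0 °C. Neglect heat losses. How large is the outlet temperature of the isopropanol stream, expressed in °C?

Heat released by hot stream: Q = 984 × 0.970 × (41.8 − -5.04) = 44708 kJ/h
Energy balance on cold side (adiabatic exchanger): Q = ṁ_c·Cp_c·(T_c,out − T_c,in)
T_c,out = -20.0 + 44708/(2380 × 2.60) = -12.775 °C

T_c,out = -12.8 °C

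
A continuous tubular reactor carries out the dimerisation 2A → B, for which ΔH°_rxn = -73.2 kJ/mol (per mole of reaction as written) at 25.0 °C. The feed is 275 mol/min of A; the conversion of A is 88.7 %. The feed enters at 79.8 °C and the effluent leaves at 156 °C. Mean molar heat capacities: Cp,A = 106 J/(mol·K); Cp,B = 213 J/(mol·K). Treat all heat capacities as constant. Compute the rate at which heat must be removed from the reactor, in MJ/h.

Extent of reaction ξ = 0.887 × 275 / 2 = 121.96 mol/min
Reaction term: ξ·ΔH°_rxn = 121.96 × -73.2 = -8927.7 kJ/min
Sensible, feed 79.8→25 °C: -1597.4 kJ/min
Outlet flows (mol/min): A 31.075, B 121.96
Sensible, products 25→156 °C: 3834.6 kJ/min
Q = ΔH = -6690.4 kJ/min = -111.51 kW
Heat removed = 401.43 MJ/h

Q_out = 401 MJ/h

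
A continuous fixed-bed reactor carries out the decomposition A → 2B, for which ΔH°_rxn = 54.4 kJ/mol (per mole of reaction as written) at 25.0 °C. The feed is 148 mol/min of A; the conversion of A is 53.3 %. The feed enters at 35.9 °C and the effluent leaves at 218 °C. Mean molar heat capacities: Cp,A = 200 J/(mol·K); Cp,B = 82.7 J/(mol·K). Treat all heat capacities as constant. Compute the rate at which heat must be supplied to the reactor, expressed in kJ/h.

Extent of reaction ξ = 0.533 × 148 = 78.884 mol/min
Reaction term: ξ·ΔH°_rxn = 78.884 × 54.4 = 4291.3 kJ/min
Sensible, feed 35.9→25 °C: -322.64 kJ/min
Outlet flows (mol/min): A 69.116, B 157.77
Sensible, products 25→218 °C: 5186 kJ/min
Q = ΔH = 9154.7 kJ/min = 152.58 kW
Heat supplied = 549280 kJ/h

Q_in = 549000 kJ/h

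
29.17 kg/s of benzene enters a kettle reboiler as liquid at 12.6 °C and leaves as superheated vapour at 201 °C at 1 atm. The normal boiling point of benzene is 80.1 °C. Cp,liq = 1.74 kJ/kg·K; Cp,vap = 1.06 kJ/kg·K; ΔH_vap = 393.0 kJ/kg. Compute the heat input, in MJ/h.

Q = 67100 MJ/h

liquid 12.6→80.1 °C: 117.45 kJ/kg
vaporisation at 80.1 °C: 393 kJ/kg
vapour 80.1→201 °C: 128.15 kJ/kg
Δh = 117.45 + 393 + 128.15 = 638.6 kJ/kg
Q = ṁ·Δh = 29.17 kg/s × 638.6 kJ/kg = 18628 kJ/s
|Q| = 18628 kW = 67061 MJ/h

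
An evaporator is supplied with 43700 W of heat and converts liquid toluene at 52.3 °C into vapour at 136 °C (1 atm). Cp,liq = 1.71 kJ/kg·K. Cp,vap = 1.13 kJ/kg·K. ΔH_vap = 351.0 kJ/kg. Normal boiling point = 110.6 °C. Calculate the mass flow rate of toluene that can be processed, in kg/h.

ṁ = 328 kg/h

Δh = 1.71×(110.6−52.3) + 351.0 + 1.13×(136−110.6) = 479.39 kJ/kg
Q = 43700 W = 43.7 kJ/s = 157320 kJ/h
ṁ = Q/Δh = 157320 / 479.39 = 328.16 kg/h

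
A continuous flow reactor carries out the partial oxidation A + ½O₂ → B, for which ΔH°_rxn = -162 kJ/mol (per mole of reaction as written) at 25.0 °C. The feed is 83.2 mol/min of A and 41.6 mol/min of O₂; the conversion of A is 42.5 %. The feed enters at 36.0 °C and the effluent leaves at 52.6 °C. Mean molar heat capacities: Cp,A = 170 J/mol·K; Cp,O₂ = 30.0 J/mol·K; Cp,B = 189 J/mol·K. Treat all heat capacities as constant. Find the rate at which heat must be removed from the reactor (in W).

Extent of reaction ξ = 0.425 × 83.2 = 35.36 mol/min
Reaction term: ξ·ΔH°_rxn = 35.36 × -162 = -5728.3 kJ/min
Sensible, feed 36.0→25 °C: -169.31 kJ/min
Outlet flows (mol/min): A 47.84, O₂ 23.92, B 35.36
Sensible, products 25→52.6 °C: 428.72 kJ/min
Q = ΔH = -5468.9 kJ/min = -91.148 kW
Heat removed = 91148 W

Q_out = 91100 W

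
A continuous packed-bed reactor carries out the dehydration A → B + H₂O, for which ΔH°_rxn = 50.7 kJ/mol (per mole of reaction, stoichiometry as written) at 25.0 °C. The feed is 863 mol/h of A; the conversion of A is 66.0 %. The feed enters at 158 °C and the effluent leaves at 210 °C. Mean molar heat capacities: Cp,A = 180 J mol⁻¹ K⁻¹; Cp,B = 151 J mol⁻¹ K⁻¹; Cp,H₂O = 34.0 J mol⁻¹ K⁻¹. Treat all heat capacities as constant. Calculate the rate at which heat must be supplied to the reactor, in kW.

Q_in = 10.4 kW

Extent of reaction ξ = 0.660 × 863 = 569.58 mol/h
Reaction term: ξ·ΔH°_rxn = 569.58 × 50.7 = 28878 kJ/h
Sensible, feed 158→25 °C: -20660 kJ/h
Outlet flows (mol/h): A 293.42, B 569.58, H₂O 569.58
Sensible, products 25→210 °C: 29265 kJ/h
Q = ΔH = 37482 kJ/h = 10.412 kW
Heat supplied = 10.412 kW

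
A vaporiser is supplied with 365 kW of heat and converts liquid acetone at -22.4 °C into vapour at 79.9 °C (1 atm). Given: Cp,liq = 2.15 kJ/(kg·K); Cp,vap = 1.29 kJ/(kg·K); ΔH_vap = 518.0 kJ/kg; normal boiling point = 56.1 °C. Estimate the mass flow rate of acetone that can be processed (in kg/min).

Δh = 2.15×(56.1−-22.4) + 518.0 + 1.29×(79.9−56.1) = 717.48 kJ/kg
Q = 365 kW = 365 kJ/s = 21900 kJ/min
ṁ = Q/Δh = 21900 / 717.48 = 30.524 kg/min

ṁ = 30.5 kg/min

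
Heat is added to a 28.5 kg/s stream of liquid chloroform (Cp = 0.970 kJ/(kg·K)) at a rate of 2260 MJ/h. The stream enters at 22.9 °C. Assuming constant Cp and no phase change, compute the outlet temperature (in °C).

T_out = 45.6 °C

Q = 2260 MJ/h = 627.78 kJ/s
ΔT = Q/(ṁ·Cp) = 627.78/(28.5×0.970) = 22.709 K
T_out = 22.9 + 22.709 = 45.609 °C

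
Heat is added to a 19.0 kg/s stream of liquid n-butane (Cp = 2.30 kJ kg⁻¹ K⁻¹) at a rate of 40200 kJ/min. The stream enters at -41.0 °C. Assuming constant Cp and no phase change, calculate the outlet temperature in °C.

Q = 40200 kJ/min = 670 kJ/s
ΔT = Q/(ṁ·Cp) = 670/(19.0×2.30) = 15.332 K
T_out = -41.0 + 15.332 = -25.668 °C

T_out = -25.7 °C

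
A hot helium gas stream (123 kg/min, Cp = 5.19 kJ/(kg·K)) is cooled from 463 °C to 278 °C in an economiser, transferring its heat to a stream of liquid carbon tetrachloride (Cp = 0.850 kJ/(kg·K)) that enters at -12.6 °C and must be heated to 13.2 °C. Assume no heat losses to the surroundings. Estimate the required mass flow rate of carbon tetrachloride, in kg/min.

ṁ_c = 5390 kg/min

Heat released by hot stream: Q = 123 × 5.19 × (463 − 278) = 118100 kJ/min
Energy balance on cold side (adiabatic exchanger): Q = ṁ_c·Cp_c·(T_c,out − T_c,in)
ṁ_c = 118100 / [0.850 × (13.2 − -12.6)] = 5385.2 kg/min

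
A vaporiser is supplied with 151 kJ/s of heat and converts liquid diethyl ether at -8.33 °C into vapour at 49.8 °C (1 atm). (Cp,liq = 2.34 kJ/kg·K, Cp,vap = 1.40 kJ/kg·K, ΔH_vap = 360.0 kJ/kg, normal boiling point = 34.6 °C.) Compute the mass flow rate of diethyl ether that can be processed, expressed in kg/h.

ṁ = 1130 kg/h

Δh = 2.34×(34.6−-8.33) + 360.0 + 1.40×(49.8−34.6) = 481.74 kJ/kg
Q = 151 kJ/s = 151 kJ/s = 543600 kJ/h
ṁ = Q/Δh = 543600 / 481.74 = 1128.4 kg/h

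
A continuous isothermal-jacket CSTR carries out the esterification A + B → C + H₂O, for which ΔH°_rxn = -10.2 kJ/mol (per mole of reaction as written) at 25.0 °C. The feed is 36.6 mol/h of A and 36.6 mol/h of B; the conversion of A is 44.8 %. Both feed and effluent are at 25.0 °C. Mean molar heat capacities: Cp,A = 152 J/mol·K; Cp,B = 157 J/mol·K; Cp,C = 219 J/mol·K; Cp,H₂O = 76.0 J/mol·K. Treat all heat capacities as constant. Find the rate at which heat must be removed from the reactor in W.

Extent of reaction ξ = 0.448 × 36.6 = 16.397 mol/h
Reaction term: ξ·ΔH°_rxn = 16.397 × -10.2 = -167.25 kJ/h
Q = ΔH = -167.25 kJ/h = -0.046458 kW
Heat removed = 46.458 W

Q_out = 46.5 W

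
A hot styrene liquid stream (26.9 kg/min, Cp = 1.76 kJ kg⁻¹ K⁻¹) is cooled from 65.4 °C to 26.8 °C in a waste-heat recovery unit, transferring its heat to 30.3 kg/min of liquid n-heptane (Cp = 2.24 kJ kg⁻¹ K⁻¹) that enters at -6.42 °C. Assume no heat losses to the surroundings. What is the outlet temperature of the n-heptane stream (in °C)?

T_c,out = 20.5 °C

Heat released by hot stream: Q = 26.9 × 1.76 × (65.4 − 26.8) = 1827.5 kJ/min
Energy balance on cold side (adiabatic exchanger): Q = ṁ_c·Cp_c·(T_c,out − T_c,in)
T_c,out = -6.42 + 1827.5/(30.3 × 2.24) = 20.505 °C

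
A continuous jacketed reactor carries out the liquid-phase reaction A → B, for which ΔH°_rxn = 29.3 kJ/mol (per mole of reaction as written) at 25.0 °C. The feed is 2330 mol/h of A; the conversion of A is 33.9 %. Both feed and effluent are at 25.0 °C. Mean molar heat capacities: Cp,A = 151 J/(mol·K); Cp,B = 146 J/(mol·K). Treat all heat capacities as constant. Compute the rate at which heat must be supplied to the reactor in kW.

Q_in = 6.43 kW

Extent of reaction ξ = 0.339 × 2330 = 789.87 mol/h
Reaction term: ξ·ΔH°_rxn = 789.87 × 29.3 = 23143 kJ/h
Q = ΔH = 23143 kJ/h = 6.4287 kW
Heat supplied = 6.4287 kW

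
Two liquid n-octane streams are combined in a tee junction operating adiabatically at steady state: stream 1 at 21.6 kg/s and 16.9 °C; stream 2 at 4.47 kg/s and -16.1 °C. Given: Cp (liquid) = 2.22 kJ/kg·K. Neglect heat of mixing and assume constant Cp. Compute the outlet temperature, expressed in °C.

Energy balance with Q = 0: Σ ṁᵢCp,ᵢ(T_out − Tᵢ) = 0
T_out = Σ ṁᵢCp,ᵢTᵢ / Σ ṁᵢCp,ᵢ
      = 650.62 / 57.875 = 11.242 °C

T_out = 11.2 °C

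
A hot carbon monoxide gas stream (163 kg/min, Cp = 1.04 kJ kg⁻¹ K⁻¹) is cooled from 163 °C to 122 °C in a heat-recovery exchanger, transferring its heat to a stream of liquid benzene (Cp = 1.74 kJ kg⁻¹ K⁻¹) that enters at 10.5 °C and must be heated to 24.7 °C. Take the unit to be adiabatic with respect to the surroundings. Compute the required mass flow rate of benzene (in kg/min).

Heat released by hot stream: Q = 163 × 1.04 × (163 − 122) = 6950.3 kJ/min
Energy balance on cold side (adiabatic exchanger): Q = ṁ_c·Cp_c·(T_c,out − T_c,in)
ṁ_c = 6950.3 / [1.74 × (24.7 − 10.5)] = 281.3 kg/min

ṁ_c = 281 kg/min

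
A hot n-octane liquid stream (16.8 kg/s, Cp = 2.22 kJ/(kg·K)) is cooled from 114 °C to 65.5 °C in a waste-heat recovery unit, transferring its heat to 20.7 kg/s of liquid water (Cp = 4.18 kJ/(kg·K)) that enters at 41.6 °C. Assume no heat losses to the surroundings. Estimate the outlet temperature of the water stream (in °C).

Heat released by hot stream: Q = 16.8 × 2.22 × (114 − 65.5) = 1808.9 kJ/s
Energy balance on cold side (adiabatic exchanger): Q = ṁ_c·Cp_c·(T_c,out − T_c,in)
T_c,out = 41.6 + 1808.9/(20.7 × 4.18) = 62.505 °C

T_c,out = 62.5 °C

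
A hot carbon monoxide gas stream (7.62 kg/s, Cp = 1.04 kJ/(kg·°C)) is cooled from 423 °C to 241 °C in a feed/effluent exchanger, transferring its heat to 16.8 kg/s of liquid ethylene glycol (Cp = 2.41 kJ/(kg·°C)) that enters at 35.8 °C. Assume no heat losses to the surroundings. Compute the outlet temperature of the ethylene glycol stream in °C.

Heat released by hot stream: Q = 7.62 × 1.04 × (423 − 241) = 1442.3 kJ/s
Energy balance on cold side (adiabatic exchanger): Q = ṁ_c·Cp_c·(T_c,out − T_c,in)
T_c,out = 35.8 + 1442.3/(16.8 × 2.41) = 71.423 °C

T_c,out = 71.4 °C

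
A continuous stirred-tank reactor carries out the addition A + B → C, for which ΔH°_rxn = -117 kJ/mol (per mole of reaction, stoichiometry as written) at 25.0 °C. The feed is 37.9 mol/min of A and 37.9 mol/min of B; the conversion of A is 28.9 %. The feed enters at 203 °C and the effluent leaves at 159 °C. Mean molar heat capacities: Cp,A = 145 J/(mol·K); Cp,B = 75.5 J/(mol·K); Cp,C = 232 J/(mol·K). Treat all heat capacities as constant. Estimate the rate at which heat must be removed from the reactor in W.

Q_out = 27200 W

Extent of reaction ξ = 0.289 × 37.9 = 10.953 mol/min
Reaction term: ξ·ΔH°_rxn = 10.953 × -117 = -1281.5 kJ/min
Sensible, feed 203→25 °C: -1487.5 kJ/min
Outlet flows (mol/min): A 26.947, B 26.947, C 10.953
Sensible, products 25→159 °C: 1136.7 kJ/min
Q = ΔH = -1632.3 kJ/min = -27.206 kW
Heat removed = 27206 W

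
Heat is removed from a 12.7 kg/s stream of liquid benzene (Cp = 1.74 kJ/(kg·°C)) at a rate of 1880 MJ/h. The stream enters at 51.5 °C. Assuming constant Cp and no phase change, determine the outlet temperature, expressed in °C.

T_out = 27.9 °C

Q = 1880 MJ/h = 522.22 kJ/s
ΔT = Q/(ṁ·Cp) = 522.22/(12.7×1.74) = 23.632 K
T_out = 51.5 − 23.632 = 27.868 °C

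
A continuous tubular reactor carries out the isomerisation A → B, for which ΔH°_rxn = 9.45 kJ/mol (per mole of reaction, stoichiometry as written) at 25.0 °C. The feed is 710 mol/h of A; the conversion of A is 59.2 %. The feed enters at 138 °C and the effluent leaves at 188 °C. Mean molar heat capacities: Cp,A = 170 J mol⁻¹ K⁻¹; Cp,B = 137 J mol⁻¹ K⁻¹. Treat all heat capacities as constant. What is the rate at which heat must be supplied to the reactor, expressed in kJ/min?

Extent of reaction ξ = 0.592 × 710 = 420.32 mol/h
Reaction term: ξ·ΔH°_rxn = 420.32 × 9.45 = 3972 kJ/h
Sensible, feed 138→25 °C: -13639 kJ/h
Outlet flows (mol/h): A 289.68, B 420.32
Sensible, products 25→188 °C: 17413 kJ/h
Q = ΔH = 7746.1 kJ/h = 2.1517 kW
Heat supplied = 129.1 kJ/min

Q_in = 129 kJ/min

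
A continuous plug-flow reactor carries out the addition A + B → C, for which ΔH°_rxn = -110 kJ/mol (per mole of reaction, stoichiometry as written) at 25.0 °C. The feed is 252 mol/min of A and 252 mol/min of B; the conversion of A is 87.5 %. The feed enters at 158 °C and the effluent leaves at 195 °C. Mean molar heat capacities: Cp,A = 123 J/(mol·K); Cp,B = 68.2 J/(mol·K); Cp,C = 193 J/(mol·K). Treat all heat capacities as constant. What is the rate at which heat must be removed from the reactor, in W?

Extent of reaction ξ = 0.875 × 252 = 220.5 mol/min
Reaction term: ξ·ΔH°_rxn = 220.5 × -110 = -24255 kJ/min
Sensible, feed 158→25 °C: -6408.3 kJ/min
Outlet flows (mol/min): A 31.5, B 31.5, C 220.5
Sensible, products 25→195 °C: 8258.5 kJ/min
Q = ΔH = -22405 kJ/min = -373.41 kW
Heat removed = 373410 W

Q_out = 373000 W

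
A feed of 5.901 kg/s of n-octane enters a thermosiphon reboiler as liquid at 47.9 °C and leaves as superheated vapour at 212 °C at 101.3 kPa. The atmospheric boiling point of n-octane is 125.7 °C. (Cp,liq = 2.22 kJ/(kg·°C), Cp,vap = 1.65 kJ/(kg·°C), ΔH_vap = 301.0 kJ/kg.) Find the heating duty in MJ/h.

liquid 47.9→125.7 °C: 172.72 kJ/kg
vaporisation at 125.7 °C: 301 kJ/kg
vapour 125.7→212 °C: 142.39 kJ/kg
Δh = 172.72 + 301 + 142.39 = 616.11 kJ/kg
Q = ṁ·Δh = 5.901 kg/s × 616.11 kJ/kg = 3635.7 kJ/s
|Q| = 3635.7 kW = 13088 MJ/h

Q = 13100 MJ/h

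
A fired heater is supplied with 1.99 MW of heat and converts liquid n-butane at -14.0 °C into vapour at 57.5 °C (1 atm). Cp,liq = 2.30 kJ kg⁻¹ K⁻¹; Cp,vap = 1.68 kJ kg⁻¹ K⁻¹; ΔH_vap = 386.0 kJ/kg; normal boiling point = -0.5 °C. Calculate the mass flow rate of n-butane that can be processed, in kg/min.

Δh = 2.30×(-0.5−-14.0) + 386.0 + 1.68×(57.5−-0.5) = 514.49 kJ/kg
Q = 1.99 MW = 1990 kJ/s = 119400 kJ/min
ṁ = Q/Δh = 119400 / 514.49 = 232.07 kg/min

ṁ = 232 kg/min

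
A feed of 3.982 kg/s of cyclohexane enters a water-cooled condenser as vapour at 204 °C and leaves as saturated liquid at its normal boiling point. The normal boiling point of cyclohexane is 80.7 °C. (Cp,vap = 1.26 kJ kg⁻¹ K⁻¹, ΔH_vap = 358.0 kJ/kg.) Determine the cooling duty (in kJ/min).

Q_c = 123000 kJ/min

vapour 204→80.7 °C: -155.36 kJ/kg
condensation at 80.7 °C: -358 kJ/kg
Δh = -155.36 + -358 = -513.36 kJ/kg
Q = ṁ·Δh = 3.982 kg/s × -513.36 kJ/kg = -2044.2 kJ/s
|Q| = 2044.2 kW = 122650 kJ/min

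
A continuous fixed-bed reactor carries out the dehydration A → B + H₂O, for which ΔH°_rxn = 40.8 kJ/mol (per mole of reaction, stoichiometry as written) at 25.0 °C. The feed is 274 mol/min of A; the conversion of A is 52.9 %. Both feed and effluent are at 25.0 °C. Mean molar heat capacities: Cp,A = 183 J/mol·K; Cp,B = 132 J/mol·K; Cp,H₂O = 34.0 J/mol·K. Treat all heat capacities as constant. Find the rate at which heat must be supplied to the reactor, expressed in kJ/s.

Extent of reaction ξ = 0.529 × 274 = 144.95 mol/min
Reaction term: ξ·ΔH°_rxn = 144.95 × 40.8 = 5913.8 kJ/min
Q = ΔH = 5913.8 kJ/min = 98.563 kW
Heat supplied = 98.563 kJ/s

Q_in = 98.6 kJ/s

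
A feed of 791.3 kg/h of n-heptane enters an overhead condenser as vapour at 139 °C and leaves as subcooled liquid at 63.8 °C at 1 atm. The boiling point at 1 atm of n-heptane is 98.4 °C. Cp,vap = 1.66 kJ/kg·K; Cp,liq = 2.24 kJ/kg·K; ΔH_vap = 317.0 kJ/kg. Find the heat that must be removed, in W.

vapour 139→98.4 °C: -67.396 kJ/kg
condensation at 98.4 °C: -317 kJ/kg
liquid 98.4→63.8 °C: -77.504 kJ/kg
Δh = -67.396 + -317 + -77.504 = -461.9 kJ/kg
Q = ṁ·Δh = 791.3 kg/h × -461.9 kJ/kg = -365500 kJ/h
|Q| = 101.53 kW = 101530 W

Q_c = 102000 W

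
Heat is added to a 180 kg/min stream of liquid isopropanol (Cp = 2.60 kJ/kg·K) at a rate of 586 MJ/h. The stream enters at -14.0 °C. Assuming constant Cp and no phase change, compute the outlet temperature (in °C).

T_out = 6.87 °C

Q = 586 MJ/h = 9766.7 kJ/min
ΔT = Q/(ṁ·Cp) = 9766.7/(180×2.60) = 20.869 K
T_out = -14.0 + 20.869 = 6.8689 °C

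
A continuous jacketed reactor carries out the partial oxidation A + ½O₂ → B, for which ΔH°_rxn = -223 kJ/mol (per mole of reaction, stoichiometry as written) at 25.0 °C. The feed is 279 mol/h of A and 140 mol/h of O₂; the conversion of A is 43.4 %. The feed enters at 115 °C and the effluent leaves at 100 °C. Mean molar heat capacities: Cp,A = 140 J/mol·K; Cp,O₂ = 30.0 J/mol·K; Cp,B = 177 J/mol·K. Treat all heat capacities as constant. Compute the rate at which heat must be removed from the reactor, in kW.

Extent of reaction ξ = 0.434 × 279 = 121.09 mol/h
Reaction term: ξ·ΔH°_rxn = 121.09 × -223 = -27002 kJ/h
Sensible, feed 115→25 °C: -3893.4 kJ/h
Outlet flows (mol/h): A 157.91, O₂ 79.457, B 121.09
Sensible, products 25→100 °C: 3444.3 kJ/h
Q = ΔH = -27451 kJ/h = -7.6254 kW
Heat removed = 7.6254 kW

Q_out = 7.63 kW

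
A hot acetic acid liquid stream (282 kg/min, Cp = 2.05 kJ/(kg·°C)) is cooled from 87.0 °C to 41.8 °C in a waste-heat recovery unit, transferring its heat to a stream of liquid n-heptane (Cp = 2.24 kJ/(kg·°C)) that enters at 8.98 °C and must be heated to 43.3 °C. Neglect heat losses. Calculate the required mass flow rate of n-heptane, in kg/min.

ṁ_c = 340 kg/min

Heat released by hot stream: Q = 282 × 2.05 × (87.0 − 41.8) = 26130 kJ/min
Energy balance on cold side (adiabatic exchanger): Q = ṁ_c·Cp_c·(T_c,out − T_c,in)
ṁ_c = 26130 / [2.24 × (43.3 − 8.98)] = 339.9 kg/min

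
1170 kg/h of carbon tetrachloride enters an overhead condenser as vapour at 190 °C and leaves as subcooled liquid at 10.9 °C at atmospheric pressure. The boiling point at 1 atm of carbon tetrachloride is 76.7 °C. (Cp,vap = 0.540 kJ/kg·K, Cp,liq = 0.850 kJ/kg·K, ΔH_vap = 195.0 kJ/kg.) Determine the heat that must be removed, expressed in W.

Q_c = 101000 W

vapour 190→76.7 °C: -61.182 kJ/kg
condensation at 76.7 °C: -195 kJ/kg
liquid 76.7→10.9 °C: -55.93 kJ/kg
Δh = -61.182 + -195 + -55.93 = -312.11 kJ/kg
Q = ṁ·Δh = 1170 kg/h × -312.11 kJ/kg = -365170 kJ/h
|Q| = 101.44 kW = 101440 W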